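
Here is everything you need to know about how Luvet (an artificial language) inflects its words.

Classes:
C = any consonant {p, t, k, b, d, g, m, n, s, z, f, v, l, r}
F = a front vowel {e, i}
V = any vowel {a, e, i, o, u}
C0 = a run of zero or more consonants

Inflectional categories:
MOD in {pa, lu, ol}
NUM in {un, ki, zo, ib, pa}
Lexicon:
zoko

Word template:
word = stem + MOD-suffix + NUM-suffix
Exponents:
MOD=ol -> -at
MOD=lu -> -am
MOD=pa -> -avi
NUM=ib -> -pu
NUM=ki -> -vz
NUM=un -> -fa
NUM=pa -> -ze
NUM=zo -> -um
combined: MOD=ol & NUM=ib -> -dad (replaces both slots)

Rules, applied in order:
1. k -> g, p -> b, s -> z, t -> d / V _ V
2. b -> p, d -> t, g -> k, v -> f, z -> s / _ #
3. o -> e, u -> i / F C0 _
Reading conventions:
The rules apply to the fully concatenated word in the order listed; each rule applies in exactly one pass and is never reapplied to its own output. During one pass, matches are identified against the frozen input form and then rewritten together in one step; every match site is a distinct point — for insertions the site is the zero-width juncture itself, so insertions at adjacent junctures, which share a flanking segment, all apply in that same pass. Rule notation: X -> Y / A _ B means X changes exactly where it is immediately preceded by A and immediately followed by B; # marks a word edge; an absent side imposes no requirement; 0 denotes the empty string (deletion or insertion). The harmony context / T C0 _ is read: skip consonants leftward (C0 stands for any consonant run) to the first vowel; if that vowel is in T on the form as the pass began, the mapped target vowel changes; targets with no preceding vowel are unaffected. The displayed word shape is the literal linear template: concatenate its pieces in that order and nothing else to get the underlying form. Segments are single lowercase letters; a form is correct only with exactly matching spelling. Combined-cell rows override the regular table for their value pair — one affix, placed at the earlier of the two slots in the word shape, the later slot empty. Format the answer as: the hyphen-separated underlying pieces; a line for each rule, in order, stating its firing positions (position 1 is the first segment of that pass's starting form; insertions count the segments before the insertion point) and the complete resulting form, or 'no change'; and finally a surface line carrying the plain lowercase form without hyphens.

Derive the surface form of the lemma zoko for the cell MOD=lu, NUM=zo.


underlying: zoko-am-um
1. k -> g, p -> b, s -> z, t -> d / V _ V: fires at position(s) 3: zogoamum
2. b -> p, d -> t, g -> k, v -> f, z -> s / _ #: no change
3. o -> e, u -> i / F C0 _: no change
surface: zogoamum


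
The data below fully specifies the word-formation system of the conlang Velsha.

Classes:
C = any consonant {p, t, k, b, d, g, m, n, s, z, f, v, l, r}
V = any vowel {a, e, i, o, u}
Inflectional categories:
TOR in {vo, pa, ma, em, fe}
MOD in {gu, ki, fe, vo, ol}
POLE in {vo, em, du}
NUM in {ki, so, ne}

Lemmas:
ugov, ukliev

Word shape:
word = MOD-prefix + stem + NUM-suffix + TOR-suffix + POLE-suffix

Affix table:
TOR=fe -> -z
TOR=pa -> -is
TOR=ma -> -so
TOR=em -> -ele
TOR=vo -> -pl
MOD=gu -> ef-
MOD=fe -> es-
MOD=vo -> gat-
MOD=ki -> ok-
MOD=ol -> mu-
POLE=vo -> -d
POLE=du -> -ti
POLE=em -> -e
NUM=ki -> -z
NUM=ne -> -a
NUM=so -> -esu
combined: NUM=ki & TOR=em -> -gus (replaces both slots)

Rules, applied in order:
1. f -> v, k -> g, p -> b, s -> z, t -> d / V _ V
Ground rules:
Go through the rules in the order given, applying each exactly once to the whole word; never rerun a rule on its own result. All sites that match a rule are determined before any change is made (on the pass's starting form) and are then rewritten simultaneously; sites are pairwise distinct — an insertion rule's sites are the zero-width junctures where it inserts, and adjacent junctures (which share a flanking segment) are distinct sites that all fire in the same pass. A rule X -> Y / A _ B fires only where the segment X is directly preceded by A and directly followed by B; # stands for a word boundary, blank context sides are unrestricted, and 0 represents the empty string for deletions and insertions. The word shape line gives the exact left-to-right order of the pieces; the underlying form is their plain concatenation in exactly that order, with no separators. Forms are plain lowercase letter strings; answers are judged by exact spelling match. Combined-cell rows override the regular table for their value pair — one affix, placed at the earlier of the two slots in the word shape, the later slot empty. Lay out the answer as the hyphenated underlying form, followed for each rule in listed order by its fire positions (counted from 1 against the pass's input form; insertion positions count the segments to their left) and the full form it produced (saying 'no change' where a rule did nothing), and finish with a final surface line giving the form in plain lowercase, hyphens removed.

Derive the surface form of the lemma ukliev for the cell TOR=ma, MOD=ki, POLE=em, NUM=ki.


underlying: ok-ukliev-z-so-e
1. f -> v, k -> g, p -> b, s -> z, t -> d / V _ V: fires at position(s) 2: oguklievzsoe
surface: oguklievzsoe


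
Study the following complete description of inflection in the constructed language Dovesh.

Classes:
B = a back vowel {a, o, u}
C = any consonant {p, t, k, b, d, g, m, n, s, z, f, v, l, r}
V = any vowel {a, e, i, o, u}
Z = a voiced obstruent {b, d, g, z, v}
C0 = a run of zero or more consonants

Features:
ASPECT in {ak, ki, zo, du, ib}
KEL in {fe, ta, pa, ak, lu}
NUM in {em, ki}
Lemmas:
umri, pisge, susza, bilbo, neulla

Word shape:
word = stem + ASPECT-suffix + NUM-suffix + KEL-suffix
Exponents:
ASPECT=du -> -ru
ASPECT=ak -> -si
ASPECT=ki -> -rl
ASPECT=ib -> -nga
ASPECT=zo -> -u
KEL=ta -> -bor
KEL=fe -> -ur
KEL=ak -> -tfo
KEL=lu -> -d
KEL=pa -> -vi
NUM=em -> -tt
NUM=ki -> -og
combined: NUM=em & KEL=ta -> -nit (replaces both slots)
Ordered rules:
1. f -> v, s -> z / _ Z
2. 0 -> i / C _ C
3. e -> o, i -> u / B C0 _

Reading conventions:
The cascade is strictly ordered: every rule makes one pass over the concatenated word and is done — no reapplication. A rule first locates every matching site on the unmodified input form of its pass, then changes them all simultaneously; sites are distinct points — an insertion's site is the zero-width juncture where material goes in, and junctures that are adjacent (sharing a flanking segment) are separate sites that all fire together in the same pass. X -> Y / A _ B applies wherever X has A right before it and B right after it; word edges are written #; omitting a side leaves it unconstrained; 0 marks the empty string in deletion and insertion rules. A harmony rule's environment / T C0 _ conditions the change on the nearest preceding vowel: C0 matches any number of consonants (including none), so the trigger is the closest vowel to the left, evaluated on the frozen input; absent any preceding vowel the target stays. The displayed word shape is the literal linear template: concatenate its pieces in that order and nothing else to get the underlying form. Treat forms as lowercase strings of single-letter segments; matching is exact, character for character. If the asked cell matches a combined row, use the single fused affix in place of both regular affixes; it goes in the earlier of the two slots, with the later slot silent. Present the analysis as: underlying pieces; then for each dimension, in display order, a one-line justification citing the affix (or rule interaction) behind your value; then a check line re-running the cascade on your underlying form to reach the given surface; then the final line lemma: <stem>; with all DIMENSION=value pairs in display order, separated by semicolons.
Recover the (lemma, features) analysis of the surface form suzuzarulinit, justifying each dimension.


underlying: susza-rl-nit
ASPECT=ki - signalled by the affix -rl
KEL=ta - signalled by the combined affix row
NUM=em - signalled by the combined affix row
check: suszarlnit -> suzzarlnit -> suzizarilinit -> suzuzarulinit
lemma: susza; ASPECT=ki; KEL=ta; NUM=em


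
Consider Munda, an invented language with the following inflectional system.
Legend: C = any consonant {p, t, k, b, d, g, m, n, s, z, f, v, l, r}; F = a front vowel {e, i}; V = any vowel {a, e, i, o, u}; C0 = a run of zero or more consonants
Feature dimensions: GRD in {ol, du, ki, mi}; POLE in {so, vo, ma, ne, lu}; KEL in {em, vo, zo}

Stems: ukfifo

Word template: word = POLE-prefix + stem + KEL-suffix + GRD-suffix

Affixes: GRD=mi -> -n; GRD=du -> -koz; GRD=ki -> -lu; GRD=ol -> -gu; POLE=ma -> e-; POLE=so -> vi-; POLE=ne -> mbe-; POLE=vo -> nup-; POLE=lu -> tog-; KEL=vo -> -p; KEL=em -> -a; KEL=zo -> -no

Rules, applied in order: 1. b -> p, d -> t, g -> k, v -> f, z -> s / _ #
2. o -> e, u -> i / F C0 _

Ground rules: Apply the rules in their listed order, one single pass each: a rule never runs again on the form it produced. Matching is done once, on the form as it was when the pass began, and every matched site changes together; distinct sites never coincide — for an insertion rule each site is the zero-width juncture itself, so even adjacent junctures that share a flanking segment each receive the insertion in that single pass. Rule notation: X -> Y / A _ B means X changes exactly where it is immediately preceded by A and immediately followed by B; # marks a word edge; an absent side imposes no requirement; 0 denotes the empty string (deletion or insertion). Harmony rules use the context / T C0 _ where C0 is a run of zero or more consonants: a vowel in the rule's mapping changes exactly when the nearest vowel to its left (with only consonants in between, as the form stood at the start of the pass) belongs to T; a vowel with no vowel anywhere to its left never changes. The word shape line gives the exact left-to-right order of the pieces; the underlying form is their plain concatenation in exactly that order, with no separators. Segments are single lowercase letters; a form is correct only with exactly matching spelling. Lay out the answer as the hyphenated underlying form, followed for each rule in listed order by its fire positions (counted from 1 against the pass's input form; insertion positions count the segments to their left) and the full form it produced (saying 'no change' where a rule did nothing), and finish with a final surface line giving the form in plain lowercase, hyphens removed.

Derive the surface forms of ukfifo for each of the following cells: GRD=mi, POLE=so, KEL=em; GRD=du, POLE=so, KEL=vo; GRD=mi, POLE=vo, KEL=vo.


cell GRD=mi, POLE=so, KEL=em:
underlying: vi-ukfifo-a-n
1. b -> p, d -> t, g -> k, v -> f, z -> s / _ #: no change
2. o -> e, u -> i / F C0 _: fires at position(s) 3, 8: viikfifean
surface: viikfifean

cell GRD=du, POLE=so, KEL=vo:
underlying: vi-ukfifo-p-koz
1. b -> p, d -> t, g -> k, v -> f, z -> s / _ #: fires at position(s) 12: viukfifopkos
2. o -> e, u -> i / F C0 _: fires at position(s) 3, 8: viikfifepkos
surface: viikfifepkos

cell GRD=mi, POLE=vo, KEL=vo:
underlying: nup-ukfifo-p-n
1. b -> p, d -> t, g -> k, v -> f, z -> s / _ #: no change
2. o -> e, u -> i / F C0 _: fires at position(s) 9: nupukfifepn
surface: nupukfifepn


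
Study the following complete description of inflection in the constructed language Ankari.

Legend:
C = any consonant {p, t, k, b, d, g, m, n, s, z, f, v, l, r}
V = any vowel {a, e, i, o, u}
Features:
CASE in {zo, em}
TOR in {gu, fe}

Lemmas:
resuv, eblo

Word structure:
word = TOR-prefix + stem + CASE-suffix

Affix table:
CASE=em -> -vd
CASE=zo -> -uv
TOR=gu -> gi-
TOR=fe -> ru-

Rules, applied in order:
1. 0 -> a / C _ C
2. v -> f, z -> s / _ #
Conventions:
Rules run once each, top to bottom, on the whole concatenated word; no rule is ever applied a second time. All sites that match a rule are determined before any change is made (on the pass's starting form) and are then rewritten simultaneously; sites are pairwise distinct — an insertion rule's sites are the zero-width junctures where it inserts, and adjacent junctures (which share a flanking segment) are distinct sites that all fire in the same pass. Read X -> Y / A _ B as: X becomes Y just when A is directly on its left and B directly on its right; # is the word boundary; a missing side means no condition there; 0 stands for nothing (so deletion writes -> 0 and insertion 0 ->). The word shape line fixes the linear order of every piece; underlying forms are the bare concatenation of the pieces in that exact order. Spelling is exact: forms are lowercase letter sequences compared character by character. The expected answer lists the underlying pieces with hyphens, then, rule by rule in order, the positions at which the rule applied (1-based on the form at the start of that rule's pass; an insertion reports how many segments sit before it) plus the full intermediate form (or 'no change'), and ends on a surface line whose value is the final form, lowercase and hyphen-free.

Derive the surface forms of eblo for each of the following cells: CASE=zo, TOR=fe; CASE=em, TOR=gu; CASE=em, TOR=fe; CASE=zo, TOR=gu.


cell CASE=zo, TOR=fe:
underlying: ru-eblo-uv
1. 0 -> a / C _ C: inserts after position(s) 4: ruebalouv
2. v -> f, z -> s / _ #: fires at position(s) 9: ruebalouf
surface: ruebalouf

cell CASE=em, TOR=gu:
underlying: gi-eblo-vd
1. 0 -> a / C _ C: inserts after position(s) 4, 7: giebalovad
2. v -> f, z -> s / _ #: no change
surface: giebalovad

cell CASE=em, TOR=fe:
underlying: ru-eblo-vd
1. 0 -> a / C _ C: inserts after position(s) 4, 7: ruebalovad
2. v -> f, z -> s / _ #: no change
surface: ruebalovad

cell CASE=zo, TOR=gu:
underlying: gi-eblo-uv
1. 0 -> a / C _ C: inserts after position(s) 4: giebalouv
2. v -> f, z -> s / _ #: fires at position(s) 9: giebalouf
surface: giebalouf


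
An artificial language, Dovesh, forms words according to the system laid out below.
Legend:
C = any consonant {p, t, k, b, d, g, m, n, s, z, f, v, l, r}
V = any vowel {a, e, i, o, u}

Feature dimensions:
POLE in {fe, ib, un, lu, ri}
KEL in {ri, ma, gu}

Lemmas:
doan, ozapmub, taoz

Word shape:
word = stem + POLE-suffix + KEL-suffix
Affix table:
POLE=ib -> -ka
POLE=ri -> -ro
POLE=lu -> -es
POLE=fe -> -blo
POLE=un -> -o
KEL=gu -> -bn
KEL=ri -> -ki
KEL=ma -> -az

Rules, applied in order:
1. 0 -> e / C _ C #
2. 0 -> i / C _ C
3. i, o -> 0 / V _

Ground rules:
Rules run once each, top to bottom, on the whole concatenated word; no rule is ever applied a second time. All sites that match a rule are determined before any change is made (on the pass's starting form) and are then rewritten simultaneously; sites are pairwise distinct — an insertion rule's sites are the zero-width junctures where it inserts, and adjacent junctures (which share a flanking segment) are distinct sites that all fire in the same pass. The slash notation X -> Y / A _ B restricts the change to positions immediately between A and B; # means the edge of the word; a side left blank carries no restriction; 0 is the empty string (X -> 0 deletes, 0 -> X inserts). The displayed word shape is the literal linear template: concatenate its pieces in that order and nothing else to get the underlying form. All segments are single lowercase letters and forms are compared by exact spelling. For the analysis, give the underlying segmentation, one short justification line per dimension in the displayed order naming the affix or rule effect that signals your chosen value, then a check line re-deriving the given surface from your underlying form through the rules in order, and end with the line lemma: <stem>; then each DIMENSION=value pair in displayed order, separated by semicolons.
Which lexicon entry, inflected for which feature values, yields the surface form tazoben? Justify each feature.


underlying: taoz-o-bn
POLE=un - signalled by the affix -o
KEL=gu - signalled by the affix -bn
check: taozobn -> taozoben -> taozoben -> tazoben
lemma: taoz; POLE=un; KEL=gu


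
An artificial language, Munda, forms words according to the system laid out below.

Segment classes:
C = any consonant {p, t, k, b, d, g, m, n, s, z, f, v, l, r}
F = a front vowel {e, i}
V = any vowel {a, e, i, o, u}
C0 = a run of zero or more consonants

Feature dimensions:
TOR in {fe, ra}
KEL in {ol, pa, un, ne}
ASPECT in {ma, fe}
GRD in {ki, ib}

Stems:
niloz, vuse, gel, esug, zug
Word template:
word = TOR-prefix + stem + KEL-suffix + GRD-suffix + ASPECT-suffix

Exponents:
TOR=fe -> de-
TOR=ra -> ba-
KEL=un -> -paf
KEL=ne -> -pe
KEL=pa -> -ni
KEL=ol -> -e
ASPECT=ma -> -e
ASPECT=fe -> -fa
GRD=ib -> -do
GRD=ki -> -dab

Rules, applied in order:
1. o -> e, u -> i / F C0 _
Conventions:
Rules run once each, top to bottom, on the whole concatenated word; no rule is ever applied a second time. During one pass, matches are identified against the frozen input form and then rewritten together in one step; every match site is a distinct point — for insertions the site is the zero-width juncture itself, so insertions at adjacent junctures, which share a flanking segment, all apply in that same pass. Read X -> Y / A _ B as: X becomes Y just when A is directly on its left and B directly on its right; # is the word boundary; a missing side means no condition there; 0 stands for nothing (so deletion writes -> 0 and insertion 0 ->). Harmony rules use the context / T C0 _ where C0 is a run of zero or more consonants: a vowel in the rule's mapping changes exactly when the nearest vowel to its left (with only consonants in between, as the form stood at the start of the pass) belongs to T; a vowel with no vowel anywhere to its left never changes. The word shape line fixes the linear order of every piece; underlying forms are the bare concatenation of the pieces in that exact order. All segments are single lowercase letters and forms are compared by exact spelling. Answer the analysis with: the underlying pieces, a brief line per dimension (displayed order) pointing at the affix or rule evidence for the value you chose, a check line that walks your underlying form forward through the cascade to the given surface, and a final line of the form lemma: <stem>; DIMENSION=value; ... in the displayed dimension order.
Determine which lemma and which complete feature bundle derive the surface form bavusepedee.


underlying: ba-vuse-pe-do-e
TOR=ra - signalled by the affix ba-
KEL=ne - signalled by the affix -pe
ASPECT=ma - signalled by the affix -e
GRD=ib - signalled by the affix -do
check: bavusepedoe -> bavusepedee
lemma: vuse; TOR=ra; KEL=ne; ASPECT=ma; GRD=ib


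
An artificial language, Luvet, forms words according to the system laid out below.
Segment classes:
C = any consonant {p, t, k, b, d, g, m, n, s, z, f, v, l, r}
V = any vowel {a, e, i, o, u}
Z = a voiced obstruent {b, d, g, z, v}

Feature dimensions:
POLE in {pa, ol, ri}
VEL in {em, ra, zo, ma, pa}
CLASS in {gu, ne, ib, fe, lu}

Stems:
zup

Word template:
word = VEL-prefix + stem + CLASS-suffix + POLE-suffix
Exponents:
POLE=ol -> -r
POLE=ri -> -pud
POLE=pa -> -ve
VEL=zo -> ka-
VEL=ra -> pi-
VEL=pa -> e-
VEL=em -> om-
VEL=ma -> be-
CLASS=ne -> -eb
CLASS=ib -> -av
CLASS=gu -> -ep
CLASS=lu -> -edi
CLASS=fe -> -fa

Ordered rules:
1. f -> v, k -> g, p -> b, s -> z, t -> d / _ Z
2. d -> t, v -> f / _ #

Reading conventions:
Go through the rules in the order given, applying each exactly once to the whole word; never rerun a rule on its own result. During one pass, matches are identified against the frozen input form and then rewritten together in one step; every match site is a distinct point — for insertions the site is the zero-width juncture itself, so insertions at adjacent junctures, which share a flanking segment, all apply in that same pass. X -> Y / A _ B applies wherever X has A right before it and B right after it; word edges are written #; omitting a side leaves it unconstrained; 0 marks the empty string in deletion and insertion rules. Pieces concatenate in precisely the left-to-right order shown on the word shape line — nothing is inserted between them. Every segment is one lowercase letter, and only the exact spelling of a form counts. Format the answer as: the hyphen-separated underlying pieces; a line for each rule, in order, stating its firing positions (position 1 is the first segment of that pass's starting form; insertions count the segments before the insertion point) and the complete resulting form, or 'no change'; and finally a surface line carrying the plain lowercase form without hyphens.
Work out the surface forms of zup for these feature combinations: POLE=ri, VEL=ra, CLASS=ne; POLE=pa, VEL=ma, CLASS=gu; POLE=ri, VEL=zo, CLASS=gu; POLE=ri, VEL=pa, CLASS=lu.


cell POLE=ri, VEL=ra, CLASS=ne:
underlying: pi-zup-eb-pud
1. f -> v, k -> g, p -> b, s -> z, t -> d / _ Z: no change
2. d -> t, v -> f / _ #: fires at position(s) 10: pizupebput
surface: pizupebput

cell POLE=pa, VEL=ma, CLASS=gu:
underlying: be-zup-ep-ve
1. f -> v, k -> g, p -> b, s -> z, t -> d / _ Z: fires at position(s) 7: bezupebve
2. d -> t, v -> f / _ #: no change
surface: bezupebve

cell POLE=ri, VEL=zo, CLASS=gu:
underlying: ka-zup-ep-pud
1. f -> v, k -> g, p -> b, s -> z, t -> d / _ Z: no change
2. d -> t, v -> f / _ #: fires at position(s) 10: kazupepput
surface: kazupepput

cell POLE=ri, VEL=pa, CLASS=lu:
underlying: e-zup-edi-pud
1. f -> v, k -> g, p -> b, s -> z, t -> d / _ Z: no change
2. d -> t, v -> f / _ #: fires at position(s) 10: ezupediput
surface: ezupediput


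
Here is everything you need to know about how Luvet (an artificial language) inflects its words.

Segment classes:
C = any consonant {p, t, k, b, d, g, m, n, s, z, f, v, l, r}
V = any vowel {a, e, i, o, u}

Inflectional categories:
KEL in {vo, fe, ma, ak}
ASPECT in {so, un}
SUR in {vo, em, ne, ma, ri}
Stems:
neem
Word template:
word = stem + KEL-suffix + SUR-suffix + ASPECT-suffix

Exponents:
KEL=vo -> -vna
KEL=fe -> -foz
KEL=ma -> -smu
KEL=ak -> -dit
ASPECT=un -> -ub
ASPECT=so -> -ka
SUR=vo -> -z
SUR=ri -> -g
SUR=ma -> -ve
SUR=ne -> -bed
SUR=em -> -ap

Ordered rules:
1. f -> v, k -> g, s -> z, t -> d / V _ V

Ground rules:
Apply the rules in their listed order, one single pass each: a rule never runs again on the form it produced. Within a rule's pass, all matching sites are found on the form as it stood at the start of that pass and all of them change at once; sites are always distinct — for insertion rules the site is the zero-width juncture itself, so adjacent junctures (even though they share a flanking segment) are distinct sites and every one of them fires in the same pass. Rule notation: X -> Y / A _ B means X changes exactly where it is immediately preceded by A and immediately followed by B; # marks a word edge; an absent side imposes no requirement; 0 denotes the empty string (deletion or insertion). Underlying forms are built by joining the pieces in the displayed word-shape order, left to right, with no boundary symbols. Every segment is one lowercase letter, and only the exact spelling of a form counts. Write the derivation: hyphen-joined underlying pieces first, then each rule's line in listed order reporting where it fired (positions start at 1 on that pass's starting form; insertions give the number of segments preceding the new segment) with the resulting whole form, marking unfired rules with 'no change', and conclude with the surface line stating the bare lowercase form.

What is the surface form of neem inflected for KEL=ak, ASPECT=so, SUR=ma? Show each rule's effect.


underlying: neem-dit-ve-ka
1. f -> v, k -> g, s -> z, t -> d / V _ V: fires at position(s) 10: neemditvega
surface: neemditvega


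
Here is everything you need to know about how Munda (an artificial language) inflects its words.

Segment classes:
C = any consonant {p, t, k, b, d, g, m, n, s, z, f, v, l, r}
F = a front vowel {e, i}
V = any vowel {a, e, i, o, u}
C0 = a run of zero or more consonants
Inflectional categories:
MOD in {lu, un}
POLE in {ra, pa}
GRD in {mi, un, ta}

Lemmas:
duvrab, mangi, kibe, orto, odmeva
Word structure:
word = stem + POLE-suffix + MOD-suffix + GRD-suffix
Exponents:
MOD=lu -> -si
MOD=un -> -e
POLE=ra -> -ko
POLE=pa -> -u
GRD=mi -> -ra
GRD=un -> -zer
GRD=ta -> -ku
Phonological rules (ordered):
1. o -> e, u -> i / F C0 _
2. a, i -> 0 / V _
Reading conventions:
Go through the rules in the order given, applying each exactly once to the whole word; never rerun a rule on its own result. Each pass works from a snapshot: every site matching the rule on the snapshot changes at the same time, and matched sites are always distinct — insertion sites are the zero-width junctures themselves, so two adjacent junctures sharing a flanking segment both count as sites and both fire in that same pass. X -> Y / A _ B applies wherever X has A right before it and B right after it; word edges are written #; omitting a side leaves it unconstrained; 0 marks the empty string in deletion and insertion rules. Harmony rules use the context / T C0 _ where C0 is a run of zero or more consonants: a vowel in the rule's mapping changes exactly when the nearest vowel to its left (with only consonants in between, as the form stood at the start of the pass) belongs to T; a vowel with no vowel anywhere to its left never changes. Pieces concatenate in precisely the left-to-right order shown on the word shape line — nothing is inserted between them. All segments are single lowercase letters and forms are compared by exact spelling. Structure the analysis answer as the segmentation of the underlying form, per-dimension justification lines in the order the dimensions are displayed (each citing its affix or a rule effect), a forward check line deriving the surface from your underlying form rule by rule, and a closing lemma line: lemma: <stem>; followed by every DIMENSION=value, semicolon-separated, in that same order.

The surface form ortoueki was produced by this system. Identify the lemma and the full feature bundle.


underlying: orto-u-e-ku
MOD=un - signalled by the affix -e
POLE=pa - signalled by the affix -u
GRD=ta - signalled by the affix -ku
check: ortoueku -> ortoueki -> ortoueki
lemma: orto; MOD=un; POLE=pa; GRD=ta


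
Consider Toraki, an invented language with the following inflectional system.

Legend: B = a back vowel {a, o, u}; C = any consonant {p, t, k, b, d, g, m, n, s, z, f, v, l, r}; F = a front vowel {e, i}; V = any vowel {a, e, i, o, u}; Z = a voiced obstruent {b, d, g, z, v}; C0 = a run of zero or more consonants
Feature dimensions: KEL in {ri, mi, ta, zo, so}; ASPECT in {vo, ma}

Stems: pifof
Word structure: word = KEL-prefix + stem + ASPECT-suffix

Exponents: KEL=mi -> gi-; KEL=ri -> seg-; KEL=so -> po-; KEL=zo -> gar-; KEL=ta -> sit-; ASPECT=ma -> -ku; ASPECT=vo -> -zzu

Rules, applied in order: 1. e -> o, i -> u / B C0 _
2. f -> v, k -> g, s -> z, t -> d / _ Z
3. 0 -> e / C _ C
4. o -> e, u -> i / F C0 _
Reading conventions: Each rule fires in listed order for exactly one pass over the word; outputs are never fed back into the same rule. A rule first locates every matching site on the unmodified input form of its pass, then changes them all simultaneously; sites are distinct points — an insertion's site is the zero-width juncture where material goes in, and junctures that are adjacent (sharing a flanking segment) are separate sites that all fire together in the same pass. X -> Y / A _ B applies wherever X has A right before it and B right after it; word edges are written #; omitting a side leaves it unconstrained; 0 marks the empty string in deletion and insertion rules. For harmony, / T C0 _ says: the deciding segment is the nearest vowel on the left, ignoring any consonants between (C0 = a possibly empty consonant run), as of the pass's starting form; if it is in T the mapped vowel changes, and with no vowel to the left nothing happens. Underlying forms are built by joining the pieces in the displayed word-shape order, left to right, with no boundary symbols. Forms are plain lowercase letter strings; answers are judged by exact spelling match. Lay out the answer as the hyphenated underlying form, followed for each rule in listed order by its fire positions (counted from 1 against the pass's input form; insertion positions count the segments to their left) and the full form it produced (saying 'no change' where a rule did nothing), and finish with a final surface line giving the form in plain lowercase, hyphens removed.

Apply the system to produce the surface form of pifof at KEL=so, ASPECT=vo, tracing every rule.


underlying: po-pifof-zzu
1. e -> o, i -> u / B C0 _: fires at position(s) 4: popufofzzu
2. f -> v, k -> g, s -> z, t -> d / _ Z: fires at position(s) 7: popufovzzu
3. 0 -> e / C _ C: inserts after position(s) 7, 8: popufovezezu
4. o -> e, u -> i / F C0 _: fires at position(s) 12: popufovezezi
surface: popufovezezi


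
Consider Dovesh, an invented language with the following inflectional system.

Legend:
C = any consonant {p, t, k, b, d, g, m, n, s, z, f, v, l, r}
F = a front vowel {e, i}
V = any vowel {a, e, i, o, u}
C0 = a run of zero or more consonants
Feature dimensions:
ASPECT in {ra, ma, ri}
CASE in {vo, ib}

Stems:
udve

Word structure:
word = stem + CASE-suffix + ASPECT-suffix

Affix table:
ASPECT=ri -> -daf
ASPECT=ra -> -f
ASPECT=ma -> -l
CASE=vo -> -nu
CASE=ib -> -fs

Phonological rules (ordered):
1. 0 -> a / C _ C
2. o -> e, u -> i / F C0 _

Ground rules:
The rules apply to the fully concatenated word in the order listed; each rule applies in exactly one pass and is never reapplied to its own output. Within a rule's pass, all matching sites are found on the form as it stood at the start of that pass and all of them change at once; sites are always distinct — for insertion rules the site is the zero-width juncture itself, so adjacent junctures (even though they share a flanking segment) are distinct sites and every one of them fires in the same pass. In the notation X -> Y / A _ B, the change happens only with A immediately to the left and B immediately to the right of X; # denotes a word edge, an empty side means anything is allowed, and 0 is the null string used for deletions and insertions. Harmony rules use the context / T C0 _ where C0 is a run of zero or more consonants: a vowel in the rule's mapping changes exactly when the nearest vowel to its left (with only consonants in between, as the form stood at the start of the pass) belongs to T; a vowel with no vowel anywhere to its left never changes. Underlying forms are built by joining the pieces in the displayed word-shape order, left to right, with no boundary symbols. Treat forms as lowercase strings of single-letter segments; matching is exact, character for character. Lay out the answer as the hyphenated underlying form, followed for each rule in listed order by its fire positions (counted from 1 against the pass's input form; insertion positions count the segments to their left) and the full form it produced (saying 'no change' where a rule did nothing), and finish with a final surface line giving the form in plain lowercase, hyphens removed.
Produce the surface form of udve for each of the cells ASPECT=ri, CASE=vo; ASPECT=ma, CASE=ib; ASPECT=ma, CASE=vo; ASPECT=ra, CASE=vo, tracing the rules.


cell ASPECT=ri, CASE=vo:
underlying: udve-nu-daf
1. 0 -> a / C _ C: inserts after position(s) 2: udavenudaf
2. o -> e, u -> i / F C0 _: fires at position(s) 7: udavenidaf
surface: udavenidaf

cell ASPECT=ma, CASE=ib:
underlying: udve-fs-l
1. 0 -> a / C _ C: inserts after position(s) 2, 5, 6: udavefasal
2. o -> e, u -> i / F C0 _: no change
surface: udavefasal

cell ASPECT=ma, CASE=vo:
underlying: udve-nu-l
1. 0 -> a / C _ C: inserts after position(s) 2: udavenul
2. o -> e, u -> i / F C0 _: fires at position(s) 7: udavenil
surface: udavenil

cell ASPECT=ra, CASE=vo:
underlying: udve-nu-f
1. 0 -> a / C _ C: inserts after position(s) 2: udavenuf
2. o -> e, u -> i / F C0 _: fires at position(s) 7: udavenif
surface: udavenif


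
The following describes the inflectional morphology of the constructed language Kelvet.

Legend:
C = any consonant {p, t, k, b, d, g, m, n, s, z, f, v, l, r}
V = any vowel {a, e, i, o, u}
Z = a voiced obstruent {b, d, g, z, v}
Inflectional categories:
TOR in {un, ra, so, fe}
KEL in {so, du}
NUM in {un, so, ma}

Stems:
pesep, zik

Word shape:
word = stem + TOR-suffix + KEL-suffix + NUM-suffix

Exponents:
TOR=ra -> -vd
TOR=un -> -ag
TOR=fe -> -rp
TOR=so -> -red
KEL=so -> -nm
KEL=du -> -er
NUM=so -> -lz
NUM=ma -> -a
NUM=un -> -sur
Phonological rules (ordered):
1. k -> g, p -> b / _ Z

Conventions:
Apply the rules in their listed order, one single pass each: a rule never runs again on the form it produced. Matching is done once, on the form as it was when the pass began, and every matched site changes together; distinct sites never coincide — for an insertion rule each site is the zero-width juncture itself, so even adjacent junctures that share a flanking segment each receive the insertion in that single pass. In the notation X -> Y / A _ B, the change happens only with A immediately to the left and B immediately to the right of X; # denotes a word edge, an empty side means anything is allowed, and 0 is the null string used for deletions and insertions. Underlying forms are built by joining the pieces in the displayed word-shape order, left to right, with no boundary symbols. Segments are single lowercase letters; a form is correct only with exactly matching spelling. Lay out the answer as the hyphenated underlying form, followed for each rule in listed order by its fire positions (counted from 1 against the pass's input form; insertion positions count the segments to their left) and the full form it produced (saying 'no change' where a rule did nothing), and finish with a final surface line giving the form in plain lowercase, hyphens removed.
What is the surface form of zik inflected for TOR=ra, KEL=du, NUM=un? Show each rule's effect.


underlying: zik-vd-er-sur
1. k -> g, p -> b / _ Z: fires at position(s) 3: zigvdersur
surface: zigvdersur


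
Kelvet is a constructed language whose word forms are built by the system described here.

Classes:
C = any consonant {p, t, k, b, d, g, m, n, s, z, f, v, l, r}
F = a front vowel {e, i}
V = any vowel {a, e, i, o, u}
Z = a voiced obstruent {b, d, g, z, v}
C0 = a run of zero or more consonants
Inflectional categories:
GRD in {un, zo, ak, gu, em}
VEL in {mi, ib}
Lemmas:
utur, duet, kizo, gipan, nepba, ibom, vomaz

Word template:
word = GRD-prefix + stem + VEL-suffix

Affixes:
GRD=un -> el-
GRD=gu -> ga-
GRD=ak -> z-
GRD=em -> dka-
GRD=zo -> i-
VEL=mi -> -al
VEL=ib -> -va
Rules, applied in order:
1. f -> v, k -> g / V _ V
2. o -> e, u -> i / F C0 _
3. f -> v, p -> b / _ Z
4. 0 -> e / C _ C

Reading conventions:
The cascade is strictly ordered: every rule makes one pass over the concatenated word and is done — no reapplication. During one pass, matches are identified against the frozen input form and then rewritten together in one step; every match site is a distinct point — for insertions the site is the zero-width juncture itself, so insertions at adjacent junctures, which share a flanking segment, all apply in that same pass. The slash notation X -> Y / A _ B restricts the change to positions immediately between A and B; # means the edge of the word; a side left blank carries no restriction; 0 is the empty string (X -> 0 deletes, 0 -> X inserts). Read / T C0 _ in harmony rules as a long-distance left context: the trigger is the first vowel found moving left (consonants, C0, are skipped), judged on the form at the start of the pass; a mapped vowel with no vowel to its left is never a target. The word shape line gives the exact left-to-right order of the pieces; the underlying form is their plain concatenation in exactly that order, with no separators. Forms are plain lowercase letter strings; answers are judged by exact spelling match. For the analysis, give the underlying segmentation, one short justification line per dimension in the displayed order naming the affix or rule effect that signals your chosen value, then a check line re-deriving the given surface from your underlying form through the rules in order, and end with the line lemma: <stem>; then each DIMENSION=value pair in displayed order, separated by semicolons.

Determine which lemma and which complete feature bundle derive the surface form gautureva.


underlying: ga-utur-va
GRD=gu - signalled by the affix ga-
VEL=ib - signalled by the affix -va
check: gauturva -> gauturva -> gauturva -> gauturva -> gautureva
lemma: utur; GRD=gu; VEL=ib


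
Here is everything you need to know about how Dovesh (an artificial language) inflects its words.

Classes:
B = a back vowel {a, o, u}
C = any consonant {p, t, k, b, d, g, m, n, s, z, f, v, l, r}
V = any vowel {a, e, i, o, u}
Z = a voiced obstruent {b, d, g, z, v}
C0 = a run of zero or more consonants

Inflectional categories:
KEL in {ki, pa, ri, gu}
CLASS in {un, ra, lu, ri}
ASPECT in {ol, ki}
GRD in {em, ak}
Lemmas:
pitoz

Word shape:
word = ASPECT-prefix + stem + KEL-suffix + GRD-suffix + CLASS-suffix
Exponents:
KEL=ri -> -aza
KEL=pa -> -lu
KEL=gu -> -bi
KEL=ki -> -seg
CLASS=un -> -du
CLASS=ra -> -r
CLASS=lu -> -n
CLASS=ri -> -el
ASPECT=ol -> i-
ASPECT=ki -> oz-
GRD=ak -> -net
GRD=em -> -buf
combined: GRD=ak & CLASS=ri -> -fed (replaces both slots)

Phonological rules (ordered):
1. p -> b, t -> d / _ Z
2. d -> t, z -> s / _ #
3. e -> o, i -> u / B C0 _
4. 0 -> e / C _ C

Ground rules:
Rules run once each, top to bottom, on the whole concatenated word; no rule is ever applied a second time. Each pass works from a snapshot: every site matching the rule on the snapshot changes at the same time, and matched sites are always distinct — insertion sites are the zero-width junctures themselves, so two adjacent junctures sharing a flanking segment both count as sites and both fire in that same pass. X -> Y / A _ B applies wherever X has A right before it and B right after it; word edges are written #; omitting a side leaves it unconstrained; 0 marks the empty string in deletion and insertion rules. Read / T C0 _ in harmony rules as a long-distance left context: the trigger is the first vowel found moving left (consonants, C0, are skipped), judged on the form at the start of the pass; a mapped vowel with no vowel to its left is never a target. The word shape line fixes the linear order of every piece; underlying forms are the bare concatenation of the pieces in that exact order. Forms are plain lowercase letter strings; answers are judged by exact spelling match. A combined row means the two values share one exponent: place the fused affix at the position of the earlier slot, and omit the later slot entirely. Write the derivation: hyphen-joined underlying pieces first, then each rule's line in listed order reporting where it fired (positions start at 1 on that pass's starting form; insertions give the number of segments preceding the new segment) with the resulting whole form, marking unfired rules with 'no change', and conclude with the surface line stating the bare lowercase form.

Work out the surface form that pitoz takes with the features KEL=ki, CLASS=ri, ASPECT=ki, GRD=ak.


underlying: oz-pitoz-seg-fed
1. p -> b, t -> d / _ Z: no change
2. d -> t, z -> s / _ #: fires at position(s) 13: ozpitozsegfet
3. e -> o, i -> u / B C0 _: fires at position(s) 4, 9: ozputozsogfet
4. 0 -> e / C _ C: inserts after position(s) 2, 7, 10: ozeputozesogefet
surface: ozeputozesogefet


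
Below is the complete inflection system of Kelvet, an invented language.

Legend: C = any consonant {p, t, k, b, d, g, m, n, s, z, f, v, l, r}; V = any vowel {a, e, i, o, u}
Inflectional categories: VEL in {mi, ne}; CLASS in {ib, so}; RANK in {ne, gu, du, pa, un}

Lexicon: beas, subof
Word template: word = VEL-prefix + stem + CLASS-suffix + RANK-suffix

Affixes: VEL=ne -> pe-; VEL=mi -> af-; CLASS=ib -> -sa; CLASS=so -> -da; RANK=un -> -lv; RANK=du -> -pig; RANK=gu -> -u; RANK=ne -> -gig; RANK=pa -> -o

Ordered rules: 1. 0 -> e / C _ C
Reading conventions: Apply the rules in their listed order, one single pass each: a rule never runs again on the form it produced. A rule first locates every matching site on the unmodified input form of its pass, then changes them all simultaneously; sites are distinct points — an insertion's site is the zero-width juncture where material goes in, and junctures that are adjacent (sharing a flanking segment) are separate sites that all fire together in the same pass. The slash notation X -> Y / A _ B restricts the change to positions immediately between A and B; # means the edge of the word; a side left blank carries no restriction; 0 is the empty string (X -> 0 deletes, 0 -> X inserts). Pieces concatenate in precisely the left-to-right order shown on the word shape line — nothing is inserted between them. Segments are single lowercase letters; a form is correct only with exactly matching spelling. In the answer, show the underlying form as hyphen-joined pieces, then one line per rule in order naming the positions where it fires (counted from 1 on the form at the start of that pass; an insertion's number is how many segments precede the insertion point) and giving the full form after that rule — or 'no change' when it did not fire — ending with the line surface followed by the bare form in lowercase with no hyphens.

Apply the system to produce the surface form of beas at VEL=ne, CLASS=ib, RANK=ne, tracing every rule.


underlying: pe-beas-sa-gig
1. 0 -> e / C _ C: inserts after position(s) 6: pebeasesagig
surface: pebeasesagig
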